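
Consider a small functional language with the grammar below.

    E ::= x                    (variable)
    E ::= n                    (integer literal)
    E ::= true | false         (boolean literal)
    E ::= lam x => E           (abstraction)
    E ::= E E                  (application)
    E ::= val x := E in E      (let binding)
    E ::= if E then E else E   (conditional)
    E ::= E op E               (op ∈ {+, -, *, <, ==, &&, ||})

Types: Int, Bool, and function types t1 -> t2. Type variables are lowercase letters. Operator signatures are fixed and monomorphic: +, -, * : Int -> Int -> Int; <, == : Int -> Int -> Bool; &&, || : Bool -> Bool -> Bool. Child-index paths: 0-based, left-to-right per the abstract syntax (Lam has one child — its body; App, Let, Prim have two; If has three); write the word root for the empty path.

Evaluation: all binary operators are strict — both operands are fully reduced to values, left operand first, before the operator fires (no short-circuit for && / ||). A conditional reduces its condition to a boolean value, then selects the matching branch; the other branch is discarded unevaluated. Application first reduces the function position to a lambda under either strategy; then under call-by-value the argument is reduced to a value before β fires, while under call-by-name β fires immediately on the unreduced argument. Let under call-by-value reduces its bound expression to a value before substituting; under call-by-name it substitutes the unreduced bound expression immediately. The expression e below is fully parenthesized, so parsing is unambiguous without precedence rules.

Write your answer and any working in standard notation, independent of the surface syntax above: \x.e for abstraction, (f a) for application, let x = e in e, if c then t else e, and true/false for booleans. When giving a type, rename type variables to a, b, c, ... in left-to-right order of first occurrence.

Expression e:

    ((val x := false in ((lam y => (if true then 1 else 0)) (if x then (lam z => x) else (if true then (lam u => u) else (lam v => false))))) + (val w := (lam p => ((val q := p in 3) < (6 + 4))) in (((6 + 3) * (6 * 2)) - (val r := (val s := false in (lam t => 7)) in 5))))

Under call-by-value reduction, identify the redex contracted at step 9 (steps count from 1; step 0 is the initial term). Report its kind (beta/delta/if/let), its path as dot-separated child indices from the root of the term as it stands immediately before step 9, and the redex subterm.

Derivation:
step 0: ((let x = false in ((\y.(if true then 1 else 0)) (if x then (\z.x) else (if true then (\u.u) else (\v.false))))) + (let w = (\p.((let q = p in 3) < (6 + 4))) in (((6 + 3) * (6 * 2)) - (let r = (let s = false in (\t.7)) in 5))))
step 1: [let@0] (((\y.(if true then 1 else 0)) (if false then (\z.false) else (if true then (\u.u) else (\v.false)))) + (let w = (\p.((let q = p in 3) < (6 + 4))) in (((6 + 3) * (6 * 2)) - (let r = (let s = false in (\t.7)) in 5))))
step 2: [if@0.1] (((\y.(if true then 1 else 0)) (if true then (\u.u) else (\v.false))) + (let w = (\p.((let q = p in 3) < (6 + 4))) in (((6 + 3) * (6 * 2)) - (let r = (let s = false in (\t.7)) in 5))))
step 3: [if@0.1] (((\y.(if true then 1 else 0)) (\u.u)) + (let w = (\p.((let q = p in 3) < (6 + 4))) in (((6 + 3) * (6 * 2)) - (let r = (let s = false in (\t.7)) in 5))))
step 4: [beta@0] ((if true then 1 else 0) + (let w = (\p.((let q = p in 3) < (6 + 4))) in (((6 + 3) * (6 * 2)) - (let r = (let s = false in (\t.7)) in 5))))
step 5: [if@0] (1 + (let w = (\p.((let q = p in 3) < (6 + 4))) in (((6 + 3) * (6 * 2)) - (let r = (let s = false in (\t.7)) in 5))))
step 6: [let@1] (1 + (((6 + 3) * (6 * 2)) - (let r = (let s = false in (\t.7)) in 5)))
step 7: [delta@1.0.0] (1 + ((9 * (6 * 2)) - (let r = (let s = false in (\t.7)) in 5)))
step 8: [delta@1.0.1] (1 + ((9 * 12) - (let r = (let s = false in (\t.7)) in 5)))
step 9: [delta@1.0] (1 + (108 - (let r = (let s = false in (\t.7)) in 5)))

Answer: delta at 1.0 : (9 * 12)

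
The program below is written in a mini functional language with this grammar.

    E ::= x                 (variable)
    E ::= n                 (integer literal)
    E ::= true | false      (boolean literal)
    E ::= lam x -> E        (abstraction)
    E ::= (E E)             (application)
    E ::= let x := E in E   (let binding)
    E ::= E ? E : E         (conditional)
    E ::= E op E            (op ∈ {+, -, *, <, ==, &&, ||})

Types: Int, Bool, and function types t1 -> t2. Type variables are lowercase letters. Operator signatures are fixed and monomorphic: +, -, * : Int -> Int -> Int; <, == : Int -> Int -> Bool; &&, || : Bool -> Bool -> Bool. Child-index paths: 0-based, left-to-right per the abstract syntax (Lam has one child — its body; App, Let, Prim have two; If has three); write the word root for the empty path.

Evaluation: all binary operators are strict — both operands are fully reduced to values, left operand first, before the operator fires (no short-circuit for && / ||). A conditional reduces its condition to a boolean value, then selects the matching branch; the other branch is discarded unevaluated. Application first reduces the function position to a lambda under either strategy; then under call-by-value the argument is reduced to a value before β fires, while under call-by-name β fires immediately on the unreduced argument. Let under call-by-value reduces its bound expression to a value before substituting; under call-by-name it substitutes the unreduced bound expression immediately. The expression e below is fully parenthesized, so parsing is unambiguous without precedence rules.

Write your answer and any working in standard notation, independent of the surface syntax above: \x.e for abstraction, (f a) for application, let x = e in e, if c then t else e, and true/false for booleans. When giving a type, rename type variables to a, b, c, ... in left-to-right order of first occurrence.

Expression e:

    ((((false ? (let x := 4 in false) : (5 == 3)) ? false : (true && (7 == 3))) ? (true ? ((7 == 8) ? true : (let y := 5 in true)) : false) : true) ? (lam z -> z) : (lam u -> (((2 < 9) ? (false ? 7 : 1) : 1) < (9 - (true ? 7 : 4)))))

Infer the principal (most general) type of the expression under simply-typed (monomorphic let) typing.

Answer: Bool -> Bool

Trace:
  unify Bool ~ Bool
let x : Int
  unify Int ~ Int
  unify Int ~ Int
  unify Bool ~ Bool
  unify Bool ~ Bool
  unify Bool ~ Bool
  unify Int ~ Int
  unify Int ~ Int
  unify Bool ~ Bool
  unify Bool ~ Bool
  unify Bool ~ Bool
  unify Bool ~ Bool
  unify Int ~ Int
  unify Int ~ Int
  unify Bool ~ Bool
let y : Int
  unify Bool ~ Bool
  unify Bool ~ Bool
  unify Bool ~ Bool
  unify Bool ~ Bool
z : a
\z._ : a -> a
  unify Int ~ Int
  unify Int ~ Int
  unify Bool ~ Bool
  unify Bool ~ Bool
  unify Int ~ Int
  unify Int ~ Int
  unify Int ~ Int
  unify Int ~ Int
  unify Bool ~ Bool
  unify Int ~ Int
  unify Int ~ Int
  unify Int ~ Int
\u._ : b -> Bool
  unify a -> a ~ b -> Bool
  unify a ~ b
  unify b ~ Bool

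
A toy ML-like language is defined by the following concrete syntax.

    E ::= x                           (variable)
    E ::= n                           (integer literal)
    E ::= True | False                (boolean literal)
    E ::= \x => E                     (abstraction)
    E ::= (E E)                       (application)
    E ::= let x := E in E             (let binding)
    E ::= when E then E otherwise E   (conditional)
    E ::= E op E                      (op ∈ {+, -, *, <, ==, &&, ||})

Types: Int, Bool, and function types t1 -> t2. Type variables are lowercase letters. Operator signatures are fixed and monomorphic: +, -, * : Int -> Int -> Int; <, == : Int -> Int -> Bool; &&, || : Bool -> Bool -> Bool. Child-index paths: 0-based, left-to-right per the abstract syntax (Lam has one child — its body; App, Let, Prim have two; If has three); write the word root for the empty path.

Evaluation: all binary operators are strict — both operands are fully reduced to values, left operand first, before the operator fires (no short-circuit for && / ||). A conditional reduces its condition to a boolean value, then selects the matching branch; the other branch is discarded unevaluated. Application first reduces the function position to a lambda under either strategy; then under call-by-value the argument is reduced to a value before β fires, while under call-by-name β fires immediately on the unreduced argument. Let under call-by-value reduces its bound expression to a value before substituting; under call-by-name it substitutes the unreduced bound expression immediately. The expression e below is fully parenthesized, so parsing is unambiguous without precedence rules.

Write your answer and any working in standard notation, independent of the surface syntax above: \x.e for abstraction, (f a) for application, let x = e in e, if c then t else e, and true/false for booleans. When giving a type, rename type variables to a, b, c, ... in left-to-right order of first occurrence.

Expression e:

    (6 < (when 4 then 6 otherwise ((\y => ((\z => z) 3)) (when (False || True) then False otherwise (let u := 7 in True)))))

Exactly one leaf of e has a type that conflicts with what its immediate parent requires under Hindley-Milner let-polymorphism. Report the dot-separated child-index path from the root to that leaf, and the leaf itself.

Answer: 1.0 : 4

Derivation:
  unify Int ~ Int
  unify Int ~ Bool
  FAIL: mismatch Int ~ Bool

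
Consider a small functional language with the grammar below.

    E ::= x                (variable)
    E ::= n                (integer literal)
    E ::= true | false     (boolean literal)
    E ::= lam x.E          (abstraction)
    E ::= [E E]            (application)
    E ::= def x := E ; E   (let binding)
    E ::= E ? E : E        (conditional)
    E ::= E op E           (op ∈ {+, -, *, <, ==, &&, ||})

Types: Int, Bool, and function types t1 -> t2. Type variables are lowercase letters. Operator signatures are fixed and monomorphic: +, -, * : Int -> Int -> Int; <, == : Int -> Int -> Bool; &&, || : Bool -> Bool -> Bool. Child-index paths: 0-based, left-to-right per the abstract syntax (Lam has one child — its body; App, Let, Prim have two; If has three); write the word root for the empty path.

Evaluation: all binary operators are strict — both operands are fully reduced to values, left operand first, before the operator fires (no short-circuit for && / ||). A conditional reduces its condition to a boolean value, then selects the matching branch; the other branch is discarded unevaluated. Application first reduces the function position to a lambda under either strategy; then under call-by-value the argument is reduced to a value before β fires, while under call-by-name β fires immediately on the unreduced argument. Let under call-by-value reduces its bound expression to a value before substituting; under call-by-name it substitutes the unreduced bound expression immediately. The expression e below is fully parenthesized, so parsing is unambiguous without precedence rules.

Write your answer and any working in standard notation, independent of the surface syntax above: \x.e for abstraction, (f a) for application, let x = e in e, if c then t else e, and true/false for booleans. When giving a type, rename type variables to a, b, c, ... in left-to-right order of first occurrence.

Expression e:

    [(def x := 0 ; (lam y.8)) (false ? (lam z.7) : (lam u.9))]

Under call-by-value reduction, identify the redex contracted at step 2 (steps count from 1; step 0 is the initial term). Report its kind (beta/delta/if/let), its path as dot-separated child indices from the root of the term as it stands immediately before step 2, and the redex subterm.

Trace:
step 0: ((let x = 0 in (\y.8)) (if false then (\z.7) else (\u.9)))
step 1: [let@0] ((\y.8) (if false then (\z.7) else (\u.9)))
step 2: [if@1] ((\y.8) (\u.9))

Answer: if at 1 : (if false then (\z.7) else (\u.9))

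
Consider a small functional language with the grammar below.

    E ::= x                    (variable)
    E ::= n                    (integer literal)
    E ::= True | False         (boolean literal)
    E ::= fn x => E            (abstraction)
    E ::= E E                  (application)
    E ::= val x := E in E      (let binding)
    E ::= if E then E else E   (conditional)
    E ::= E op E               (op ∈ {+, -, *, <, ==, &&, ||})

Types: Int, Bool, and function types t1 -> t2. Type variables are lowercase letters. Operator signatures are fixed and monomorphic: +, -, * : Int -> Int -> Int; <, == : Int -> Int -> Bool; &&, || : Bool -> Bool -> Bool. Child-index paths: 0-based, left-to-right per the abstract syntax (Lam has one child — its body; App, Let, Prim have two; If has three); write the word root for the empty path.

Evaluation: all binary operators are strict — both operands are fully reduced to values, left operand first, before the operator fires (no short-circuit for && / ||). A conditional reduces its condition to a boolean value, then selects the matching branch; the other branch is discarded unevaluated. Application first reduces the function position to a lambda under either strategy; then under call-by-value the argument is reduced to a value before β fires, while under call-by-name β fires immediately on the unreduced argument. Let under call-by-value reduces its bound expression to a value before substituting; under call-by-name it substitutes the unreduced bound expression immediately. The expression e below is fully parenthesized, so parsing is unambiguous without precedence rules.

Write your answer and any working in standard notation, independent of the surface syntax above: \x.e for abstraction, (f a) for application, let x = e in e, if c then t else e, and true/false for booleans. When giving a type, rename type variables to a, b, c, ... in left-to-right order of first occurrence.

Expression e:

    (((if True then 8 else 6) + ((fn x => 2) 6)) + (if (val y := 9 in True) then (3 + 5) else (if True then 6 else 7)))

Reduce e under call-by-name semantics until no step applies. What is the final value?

Answer: 18

Working:
step 0: (((if true then 8 else 6) + ((\x.2) 6)) + (if (let y = 9 in true) then (3 + 5) else (if true then 6 else 7)))
step 1: [if@0.0] ((8 + ((\x.2) 6)) + (if (let y = 9 in true) then (3 + 5) else (if true then 6 else 7)))
step 2: [beta@0.1] ((8 + 2) + (if (let y = 9 in true) then (3 + 5) else (if true then 6 else 7)))
step 3: [delta@0] (10 + (if (let y = 9 in true) then (3 + 5) else (if true then 6 else 7)))
step 4: [let@1.0] (10 + (if true then (3 + 5) else (if true then 6 else 7)))
step 5: [if@1] (10 + (3 + 5))
step 6: [delta@1] (10 + 8)
step 7: [delta@root] 18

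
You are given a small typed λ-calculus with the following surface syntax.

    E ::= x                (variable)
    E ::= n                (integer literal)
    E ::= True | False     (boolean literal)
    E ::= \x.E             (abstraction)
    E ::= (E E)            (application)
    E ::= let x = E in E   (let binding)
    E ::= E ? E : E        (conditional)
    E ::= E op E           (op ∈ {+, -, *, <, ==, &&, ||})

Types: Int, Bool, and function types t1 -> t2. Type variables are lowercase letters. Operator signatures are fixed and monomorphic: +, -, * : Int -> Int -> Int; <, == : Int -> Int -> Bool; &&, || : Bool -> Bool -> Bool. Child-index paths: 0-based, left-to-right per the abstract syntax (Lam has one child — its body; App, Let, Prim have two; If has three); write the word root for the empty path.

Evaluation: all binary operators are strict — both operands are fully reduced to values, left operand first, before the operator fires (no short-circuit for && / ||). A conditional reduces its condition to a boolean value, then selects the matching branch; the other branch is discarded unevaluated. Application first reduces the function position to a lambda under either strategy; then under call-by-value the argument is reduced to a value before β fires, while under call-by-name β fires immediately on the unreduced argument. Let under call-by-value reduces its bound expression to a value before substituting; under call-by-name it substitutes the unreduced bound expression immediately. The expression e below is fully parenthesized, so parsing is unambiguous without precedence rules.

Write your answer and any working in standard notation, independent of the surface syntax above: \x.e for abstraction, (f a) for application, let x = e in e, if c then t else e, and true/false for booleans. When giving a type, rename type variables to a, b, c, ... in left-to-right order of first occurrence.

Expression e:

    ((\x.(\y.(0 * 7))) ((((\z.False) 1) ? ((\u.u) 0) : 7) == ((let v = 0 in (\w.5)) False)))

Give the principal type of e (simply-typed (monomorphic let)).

Answer: a -> Int

Derivation:
  unify Int ~ Int
  unify Int ~ Int
\y._ : b -> Int
\x._ : a -> b -> Int
\z._ : c -> Bool
  unify c -> Bool ~ Int -> d
  unify c ~ Int
  unify Bool ~ d
_ _ : Bool
  unify Bool ~ Bool
u : e
\u._ : e -> e
  unify e -> e ~ Int -> f
  unify e ~ Int
  unify Int ~ f
_ _ : Int
  unify Int ~ Int
  unify Int ~ Int
let v : Int
\w._ : g -> Int
  unify g -> Int ~ Bool -> h
  unify g ~ Bool
  unify Int ~ h
_ _ : Int
  unify Int ~ Int
  unify a -> b -> Int ~ Bool -> i
  unify a ~ Bool
  unify b -> Int ~ i
_ _ : b -> Int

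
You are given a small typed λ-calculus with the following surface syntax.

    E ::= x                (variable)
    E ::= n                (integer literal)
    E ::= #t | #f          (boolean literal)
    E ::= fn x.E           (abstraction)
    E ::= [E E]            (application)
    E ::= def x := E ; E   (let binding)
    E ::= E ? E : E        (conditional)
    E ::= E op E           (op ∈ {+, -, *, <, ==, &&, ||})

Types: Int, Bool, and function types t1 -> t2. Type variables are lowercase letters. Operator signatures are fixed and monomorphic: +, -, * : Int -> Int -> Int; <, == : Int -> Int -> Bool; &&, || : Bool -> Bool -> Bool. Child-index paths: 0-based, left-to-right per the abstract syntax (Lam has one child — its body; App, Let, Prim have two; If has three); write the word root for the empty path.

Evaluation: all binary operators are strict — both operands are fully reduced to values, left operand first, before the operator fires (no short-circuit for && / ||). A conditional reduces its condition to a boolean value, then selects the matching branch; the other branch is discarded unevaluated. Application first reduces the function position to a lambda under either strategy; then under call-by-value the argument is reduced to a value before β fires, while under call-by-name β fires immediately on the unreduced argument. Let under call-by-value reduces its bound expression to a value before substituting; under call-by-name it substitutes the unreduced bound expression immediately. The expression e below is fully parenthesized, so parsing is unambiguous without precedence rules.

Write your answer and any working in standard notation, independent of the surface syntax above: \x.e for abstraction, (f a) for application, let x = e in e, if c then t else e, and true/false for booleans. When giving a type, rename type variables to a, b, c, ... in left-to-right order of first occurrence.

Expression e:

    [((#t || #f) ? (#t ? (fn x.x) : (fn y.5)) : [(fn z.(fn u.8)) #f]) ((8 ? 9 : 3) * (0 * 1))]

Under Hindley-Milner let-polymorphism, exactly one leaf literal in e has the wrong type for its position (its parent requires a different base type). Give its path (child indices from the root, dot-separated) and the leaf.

Working:
  unify Bool ~ Bool
  unify Bool ~ Bool
  unify Bool ~ Bool
  unify Bool ~ Bool
x : a
\x._ : a -> a
\y._ : b -> Int
  unify a -> a ~ b -> Int
  unify a ~ b
  unify b ~ Int
\u._ : d -> Int
\z._ : c -> d -> Int
  unify c -> d -> Int ~ Bool -> e
  unify c ~ Bool
  unify d -> Int ~ e
_ _ : d -> Int
  unify Int -> Int ~ d -> Int
  unify Int ~ d
  unify Int ~ Int
  unify Int ~ Bool
  FAIL: mismatch Int ~ Bool

Answer: 1.0.0 : 8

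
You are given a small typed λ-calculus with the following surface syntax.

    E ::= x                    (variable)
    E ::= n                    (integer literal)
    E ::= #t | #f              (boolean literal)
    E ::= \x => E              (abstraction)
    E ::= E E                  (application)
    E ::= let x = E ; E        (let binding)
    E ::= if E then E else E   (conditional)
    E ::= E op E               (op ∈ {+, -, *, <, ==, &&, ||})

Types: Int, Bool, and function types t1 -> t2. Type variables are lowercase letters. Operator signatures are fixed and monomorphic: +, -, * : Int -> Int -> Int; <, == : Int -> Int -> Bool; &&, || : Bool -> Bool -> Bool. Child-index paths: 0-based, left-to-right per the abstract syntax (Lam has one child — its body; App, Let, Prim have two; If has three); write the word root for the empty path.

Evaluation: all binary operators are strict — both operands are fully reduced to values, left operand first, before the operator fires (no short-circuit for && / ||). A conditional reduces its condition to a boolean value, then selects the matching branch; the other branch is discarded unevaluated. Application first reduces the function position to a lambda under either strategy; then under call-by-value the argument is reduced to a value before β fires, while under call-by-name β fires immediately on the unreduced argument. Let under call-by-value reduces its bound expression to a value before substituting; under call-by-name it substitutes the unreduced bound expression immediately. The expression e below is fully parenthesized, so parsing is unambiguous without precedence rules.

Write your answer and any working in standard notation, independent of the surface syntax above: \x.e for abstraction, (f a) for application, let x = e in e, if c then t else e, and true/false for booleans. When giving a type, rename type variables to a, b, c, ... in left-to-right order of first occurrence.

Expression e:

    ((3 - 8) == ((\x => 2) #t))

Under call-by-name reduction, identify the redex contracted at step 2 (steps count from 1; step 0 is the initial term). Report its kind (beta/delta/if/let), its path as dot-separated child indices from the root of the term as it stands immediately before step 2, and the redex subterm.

Answer: beta at 1 : ((\x.2) true)

Derivation:
step 0: ((3 - 8) == ((\x.2) true))
step 1: [delta@0] (-5 == ((\x.2) true))
step 2: [beta@1] (-5 == 2)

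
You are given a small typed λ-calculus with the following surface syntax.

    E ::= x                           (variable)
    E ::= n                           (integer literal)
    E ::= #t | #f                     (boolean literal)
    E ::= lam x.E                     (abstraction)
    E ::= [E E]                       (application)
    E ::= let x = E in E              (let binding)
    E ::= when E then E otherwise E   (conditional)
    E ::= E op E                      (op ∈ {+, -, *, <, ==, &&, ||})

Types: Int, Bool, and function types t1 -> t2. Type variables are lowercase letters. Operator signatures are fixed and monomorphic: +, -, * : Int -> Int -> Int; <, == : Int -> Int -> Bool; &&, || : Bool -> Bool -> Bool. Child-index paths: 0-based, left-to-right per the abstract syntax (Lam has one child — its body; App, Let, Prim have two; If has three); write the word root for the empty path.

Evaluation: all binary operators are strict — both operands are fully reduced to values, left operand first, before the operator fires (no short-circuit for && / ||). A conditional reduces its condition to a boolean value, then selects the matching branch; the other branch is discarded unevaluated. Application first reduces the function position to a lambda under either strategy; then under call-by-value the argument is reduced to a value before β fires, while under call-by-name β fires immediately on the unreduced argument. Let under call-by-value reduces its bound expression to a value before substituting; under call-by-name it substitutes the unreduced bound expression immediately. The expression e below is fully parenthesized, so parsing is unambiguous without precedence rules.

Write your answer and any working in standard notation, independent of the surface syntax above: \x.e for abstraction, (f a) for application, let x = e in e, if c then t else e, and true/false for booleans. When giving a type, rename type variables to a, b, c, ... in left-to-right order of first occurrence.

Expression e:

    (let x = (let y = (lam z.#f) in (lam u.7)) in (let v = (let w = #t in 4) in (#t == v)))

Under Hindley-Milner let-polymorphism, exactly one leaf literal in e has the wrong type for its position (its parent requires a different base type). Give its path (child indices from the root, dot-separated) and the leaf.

Answer: 1.1.0 : true

Derivation:
\z._ : a -> Bool
let y : forall. a -> Bool
\u._ : b -> Int
let x : forall. b -> Int
let w : Bool
let v : Int
  unify Bool ~ Int
  FAIL: mismatch Bool ~ Int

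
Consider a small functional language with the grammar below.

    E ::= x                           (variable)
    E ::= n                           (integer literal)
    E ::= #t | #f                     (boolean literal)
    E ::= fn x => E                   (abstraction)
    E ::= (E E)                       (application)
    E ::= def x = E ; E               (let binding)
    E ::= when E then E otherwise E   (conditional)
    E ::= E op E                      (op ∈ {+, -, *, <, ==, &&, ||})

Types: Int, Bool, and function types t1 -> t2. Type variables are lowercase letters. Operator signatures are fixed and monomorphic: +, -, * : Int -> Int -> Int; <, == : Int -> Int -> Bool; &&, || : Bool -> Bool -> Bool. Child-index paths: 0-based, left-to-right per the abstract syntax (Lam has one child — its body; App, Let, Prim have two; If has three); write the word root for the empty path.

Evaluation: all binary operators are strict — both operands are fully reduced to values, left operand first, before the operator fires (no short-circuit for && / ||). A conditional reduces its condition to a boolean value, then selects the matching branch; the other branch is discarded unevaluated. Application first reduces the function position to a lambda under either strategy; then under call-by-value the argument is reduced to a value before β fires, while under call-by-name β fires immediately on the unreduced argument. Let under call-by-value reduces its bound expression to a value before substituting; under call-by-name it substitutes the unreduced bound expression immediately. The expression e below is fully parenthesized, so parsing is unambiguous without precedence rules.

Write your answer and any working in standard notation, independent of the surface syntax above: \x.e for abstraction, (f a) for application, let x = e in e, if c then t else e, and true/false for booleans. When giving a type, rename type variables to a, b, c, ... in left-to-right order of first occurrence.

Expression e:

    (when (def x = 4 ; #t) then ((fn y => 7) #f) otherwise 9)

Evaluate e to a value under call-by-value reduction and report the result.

Answer: 7

Working:
step 0: (if (let x = 4 in true) then ((\y.7) false) else 9)
step 1: [let@0] (if true then ((\y.7) false) else 9)
step 2: [if@root] ((\y.7) false)
step 3: [beta@root] 7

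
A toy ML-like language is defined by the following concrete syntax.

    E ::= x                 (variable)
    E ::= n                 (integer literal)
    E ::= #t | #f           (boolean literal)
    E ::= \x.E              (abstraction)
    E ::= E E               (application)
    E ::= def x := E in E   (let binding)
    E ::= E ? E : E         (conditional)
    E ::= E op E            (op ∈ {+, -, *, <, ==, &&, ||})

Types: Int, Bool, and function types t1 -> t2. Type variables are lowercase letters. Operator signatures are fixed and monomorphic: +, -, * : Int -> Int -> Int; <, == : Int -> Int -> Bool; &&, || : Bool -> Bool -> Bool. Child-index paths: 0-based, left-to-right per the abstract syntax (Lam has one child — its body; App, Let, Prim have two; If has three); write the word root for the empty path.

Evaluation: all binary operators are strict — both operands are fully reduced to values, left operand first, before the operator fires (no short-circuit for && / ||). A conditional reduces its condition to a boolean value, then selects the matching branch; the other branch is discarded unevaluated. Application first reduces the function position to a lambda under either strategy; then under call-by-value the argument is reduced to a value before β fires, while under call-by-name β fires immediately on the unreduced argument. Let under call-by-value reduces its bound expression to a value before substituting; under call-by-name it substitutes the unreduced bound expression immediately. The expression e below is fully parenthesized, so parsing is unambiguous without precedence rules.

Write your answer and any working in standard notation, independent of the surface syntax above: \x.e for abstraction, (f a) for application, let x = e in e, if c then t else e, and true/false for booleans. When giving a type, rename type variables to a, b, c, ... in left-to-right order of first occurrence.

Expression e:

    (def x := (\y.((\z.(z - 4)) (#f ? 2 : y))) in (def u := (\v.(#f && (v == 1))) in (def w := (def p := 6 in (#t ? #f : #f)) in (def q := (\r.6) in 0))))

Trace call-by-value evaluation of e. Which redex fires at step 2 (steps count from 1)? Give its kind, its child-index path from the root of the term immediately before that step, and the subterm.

Trace:
step 0: (let x = (\y.((\z.(z - 4)) (if false then 2 else y))) in (let u = (\v.(false && (v == 1))) in (let w = (let p = 6 in (if true then false else false)) in (let q = (\r.6) in 0))))
step 1: [let@root] (let u = (\v.(false && (v == 1))) in (let w = (let p = 6 in (if true then false else false)) in (let q = (\r.6) in 0)))
step 2: [let@root] (let w = (let p = 6 in (if true then false else false)) in (let q = (\r.6) in 0))

Answer: let at root : (let u = (\v.(false && (v == 1))) in (let w = (let p = 6 in (if true then false else false)) in (let q = (\r.6) in 0)))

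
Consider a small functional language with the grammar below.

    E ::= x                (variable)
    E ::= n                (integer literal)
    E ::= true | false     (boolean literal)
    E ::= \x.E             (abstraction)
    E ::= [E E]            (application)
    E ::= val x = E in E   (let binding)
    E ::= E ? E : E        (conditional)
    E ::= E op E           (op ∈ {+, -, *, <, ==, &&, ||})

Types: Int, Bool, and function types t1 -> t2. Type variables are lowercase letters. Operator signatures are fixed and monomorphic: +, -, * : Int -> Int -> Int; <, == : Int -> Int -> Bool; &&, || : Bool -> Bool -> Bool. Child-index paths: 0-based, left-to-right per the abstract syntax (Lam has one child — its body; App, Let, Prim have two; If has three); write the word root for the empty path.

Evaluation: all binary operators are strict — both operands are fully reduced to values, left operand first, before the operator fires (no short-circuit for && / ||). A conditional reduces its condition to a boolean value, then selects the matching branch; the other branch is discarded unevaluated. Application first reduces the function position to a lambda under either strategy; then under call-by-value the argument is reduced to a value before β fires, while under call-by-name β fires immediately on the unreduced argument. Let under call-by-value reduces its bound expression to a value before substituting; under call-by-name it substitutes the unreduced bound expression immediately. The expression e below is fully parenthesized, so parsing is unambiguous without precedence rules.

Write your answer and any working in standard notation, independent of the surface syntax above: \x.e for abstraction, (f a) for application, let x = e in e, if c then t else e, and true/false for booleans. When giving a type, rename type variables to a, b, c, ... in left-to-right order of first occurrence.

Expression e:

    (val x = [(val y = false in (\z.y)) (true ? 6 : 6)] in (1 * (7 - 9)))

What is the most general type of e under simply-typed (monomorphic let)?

Trace:
let y : Bool
y : Bool
\z._ : a -> Bool
  unify Bool ~ Bool
  unify Int ~ Int
  unify a -> Bool ~ Int -> b
  unify a ~ Int
  unify Bool ~ b
_ _ : Bool
let x : Bool
  unify Int ~ Int
  unify Int ~ Int
  unify Int ~ Int
  unify Int ~ Int

Answer: Int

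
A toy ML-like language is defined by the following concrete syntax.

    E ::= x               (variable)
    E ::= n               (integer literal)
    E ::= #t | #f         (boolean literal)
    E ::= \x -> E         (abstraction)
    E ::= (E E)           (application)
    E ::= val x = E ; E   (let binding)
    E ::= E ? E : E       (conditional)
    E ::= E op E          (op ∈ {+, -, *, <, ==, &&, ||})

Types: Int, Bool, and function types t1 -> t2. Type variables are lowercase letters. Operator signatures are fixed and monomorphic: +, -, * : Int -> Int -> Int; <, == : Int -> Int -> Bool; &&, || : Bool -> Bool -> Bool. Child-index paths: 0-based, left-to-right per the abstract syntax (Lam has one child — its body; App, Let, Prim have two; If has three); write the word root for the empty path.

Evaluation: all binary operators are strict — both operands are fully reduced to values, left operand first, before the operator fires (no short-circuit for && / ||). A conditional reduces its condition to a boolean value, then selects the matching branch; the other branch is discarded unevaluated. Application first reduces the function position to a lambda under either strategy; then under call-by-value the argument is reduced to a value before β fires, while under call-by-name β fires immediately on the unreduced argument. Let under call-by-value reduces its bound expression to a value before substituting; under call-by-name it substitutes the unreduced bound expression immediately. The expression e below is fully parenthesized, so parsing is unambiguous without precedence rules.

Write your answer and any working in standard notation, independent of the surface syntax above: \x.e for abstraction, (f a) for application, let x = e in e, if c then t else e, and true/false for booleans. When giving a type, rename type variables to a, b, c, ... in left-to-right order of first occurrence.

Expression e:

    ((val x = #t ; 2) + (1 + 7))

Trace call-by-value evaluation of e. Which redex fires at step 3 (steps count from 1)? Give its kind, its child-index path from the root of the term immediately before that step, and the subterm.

Answer: delta at root : (2 + 8)

Working:
step 0: ((let x = true in 2) + (1 + 7))
step 1: [let@0] (2 + (1 + 7))
step 2: [delta@1] (2 + 8)
step 3: [delta@root] 10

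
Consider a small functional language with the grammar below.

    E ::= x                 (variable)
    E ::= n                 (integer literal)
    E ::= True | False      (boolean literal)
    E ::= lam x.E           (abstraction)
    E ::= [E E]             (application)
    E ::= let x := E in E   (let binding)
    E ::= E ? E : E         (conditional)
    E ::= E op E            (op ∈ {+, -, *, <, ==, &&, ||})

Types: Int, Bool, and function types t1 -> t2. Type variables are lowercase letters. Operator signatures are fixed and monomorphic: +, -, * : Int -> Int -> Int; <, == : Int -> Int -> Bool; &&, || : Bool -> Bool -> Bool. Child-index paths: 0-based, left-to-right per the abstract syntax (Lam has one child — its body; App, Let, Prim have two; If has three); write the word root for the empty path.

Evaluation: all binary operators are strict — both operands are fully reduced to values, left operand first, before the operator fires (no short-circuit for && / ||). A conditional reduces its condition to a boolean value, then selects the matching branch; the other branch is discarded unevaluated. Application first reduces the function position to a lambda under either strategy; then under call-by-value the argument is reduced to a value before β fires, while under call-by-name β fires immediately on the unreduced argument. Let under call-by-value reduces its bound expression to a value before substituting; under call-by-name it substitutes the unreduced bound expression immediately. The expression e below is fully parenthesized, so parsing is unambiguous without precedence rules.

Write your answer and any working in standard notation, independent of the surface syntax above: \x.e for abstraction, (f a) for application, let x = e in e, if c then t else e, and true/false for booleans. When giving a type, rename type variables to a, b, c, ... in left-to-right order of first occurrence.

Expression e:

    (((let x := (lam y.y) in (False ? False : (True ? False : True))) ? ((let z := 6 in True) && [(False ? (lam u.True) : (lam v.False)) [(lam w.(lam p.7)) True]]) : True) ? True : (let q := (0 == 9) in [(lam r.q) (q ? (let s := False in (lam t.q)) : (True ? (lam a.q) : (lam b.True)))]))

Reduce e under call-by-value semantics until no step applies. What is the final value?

Working:
step 0: (if (if (let x = (\y.y) in (if false then false else (if true then false else true))) then ((let z = 6 in true) && ((if false then (\u.true) else (\v.false)) ((\w.(\p.7)) true))) else true) then true else (let q = (0 == 9) in ((\r.q) (if q then (let s = false in (\t.q)) else (if true then (\a.q) else (\b.true))))))
step 1: [let@0.0] (if (if (if false then false else (if true then false else true)) then ((let z = 6 in true) && ((if false then (\u.true) else (\v.false)) ((\w.(\p.7)) true))) else true) then true else (let q = (0 == 9) in ((\r.q) (if q then (let s = false in (\t.q)) else (if true then (\a.q) else (\b.true))))))
step 2: [if@0.0] (if (if (if true then false else true) then ((let z = 6 in true) && ((if false then (\u.true) else (\v.false)) ((\w.(\p.7)) true))) else true) then true else (let q = (0 == 9) in ((\r.q) (if q then (let s = false in (\t.q)) else (if true then (\a.q) else (\b.true))))))
step 3: [if@0.0] (if (if false then ((let z = 6 in true) && ((if false then (\u.true) else (\v.false)) ((\w.(\p.7)) true))) else true) then true else (let q = (0 == 9) in ((\r.q) (if q then (let s = false in (\t.q)) else (if true then (\a.q) else (\b.true))))))
step 4: [if@0] (if true then true else (let q = (0 == 9) in ((\r.q) (if q then (let s = false in (\t.q)) else (if true then (\a.q) else (\b.true))))))
step 5: [if@root] true

Answer: true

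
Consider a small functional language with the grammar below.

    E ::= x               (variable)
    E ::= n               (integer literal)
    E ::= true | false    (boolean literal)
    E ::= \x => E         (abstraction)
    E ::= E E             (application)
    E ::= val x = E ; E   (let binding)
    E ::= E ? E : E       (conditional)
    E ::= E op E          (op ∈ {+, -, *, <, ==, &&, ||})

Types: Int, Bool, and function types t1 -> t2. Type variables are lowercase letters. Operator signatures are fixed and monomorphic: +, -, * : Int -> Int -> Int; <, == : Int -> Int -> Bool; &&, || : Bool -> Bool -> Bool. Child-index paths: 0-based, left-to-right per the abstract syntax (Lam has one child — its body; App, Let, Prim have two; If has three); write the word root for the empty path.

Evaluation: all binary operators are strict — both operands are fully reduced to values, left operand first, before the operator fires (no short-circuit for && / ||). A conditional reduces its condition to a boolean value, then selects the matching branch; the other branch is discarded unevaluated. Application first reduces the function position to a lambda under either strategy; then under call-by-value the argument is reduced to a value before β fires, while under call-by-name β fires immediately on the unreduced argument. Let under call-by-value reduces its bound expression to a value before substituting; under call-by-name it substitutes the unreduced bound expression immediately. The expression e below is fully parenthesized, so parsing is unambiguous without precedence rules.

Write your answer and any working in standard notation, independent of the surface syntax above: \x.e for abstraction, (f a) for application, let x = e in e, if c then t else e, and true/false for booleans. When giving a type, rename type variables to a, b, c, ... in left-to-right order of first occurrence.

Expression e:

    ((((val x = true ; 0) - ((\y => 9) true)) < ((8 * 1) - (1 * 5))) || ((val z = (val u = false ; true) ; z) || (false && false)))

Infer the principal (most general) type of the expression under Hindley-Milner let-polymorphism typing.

Answer: Bool

Working:
let x : Bool
  unify Int ~ Int
\y._ : a -> Int
  unify a -> Int ~ Bool -> b
  unify a ~ Bool
  unify Int ~ b
_ _ : Int
  unify Int ~ Int
  unify Int ~ Int
  unify Int ~ Int
  unify Int ~ Int
  unify Int ~ Int
  unify Int ~ Int
  unify Int ~ Int
  unify Int ~ Int
  unify Int ~ Int
  unify Bool ~ Bool
let u : Bool
let z : Bool
z : Bool
  unify Bool ~ Bool
  unify Bool ~ Bool
  unify Bool ~ Bool
  unify Bool ~ Bool
  unify Bool ~ Bool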